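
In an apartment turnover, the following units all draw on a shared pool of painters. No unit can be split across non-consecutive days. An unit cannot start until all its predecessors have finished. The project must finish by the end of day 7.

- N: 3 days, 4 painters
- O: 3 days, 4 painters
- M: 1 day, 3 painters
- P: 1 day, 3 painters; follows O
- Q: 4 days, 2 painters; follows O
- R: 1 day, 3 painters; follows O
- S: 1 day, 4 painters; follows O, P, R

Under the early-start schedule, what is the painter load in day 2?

At early start, day 2 has: N, O.
Demand: 4 + 4 = 8.

8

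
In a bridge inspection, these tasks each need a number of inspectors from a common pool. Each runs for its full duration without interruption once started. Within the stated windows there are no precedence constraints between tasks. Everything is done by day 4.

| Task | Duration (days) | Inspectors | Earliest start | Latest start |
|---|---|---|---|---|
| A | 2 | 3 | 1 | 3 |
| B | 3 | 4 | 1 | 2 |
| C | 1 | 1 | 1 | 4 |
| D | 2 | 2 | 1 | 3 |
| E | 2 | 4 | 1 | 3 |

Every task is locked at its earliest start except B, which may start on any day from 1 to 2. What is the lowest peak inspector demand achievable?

13

B@1: d1:14  d2:13  d3:4  d4:0 → peak 14
B@2: d1:10  d2:13  d3:4  d4:4 → peak 13
Best is B@2, peak 13.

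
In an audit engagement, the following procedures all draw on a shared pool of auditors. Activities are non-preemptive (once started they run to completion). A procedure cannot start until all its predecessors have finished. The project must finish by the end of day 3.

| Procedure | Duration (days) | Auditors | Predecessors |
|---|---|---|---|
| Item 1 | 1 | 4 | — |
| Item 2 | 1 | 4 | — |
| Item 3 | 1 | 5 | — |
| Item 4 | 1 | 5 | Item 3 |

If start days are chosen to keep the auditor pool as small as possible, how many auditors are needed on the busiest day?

8

Early-start (Item 1@1, Item 2@1, Item 3@1, Item 4@2) gives peak 13: d1:13  d2:5  d3:0.
Shift Item 3→2, Item 4→3.
Schedule Item 1@1, Item 2@1, Item 3@2, Item 4@3: d1:8  d2:5  d3:5 — peak 8.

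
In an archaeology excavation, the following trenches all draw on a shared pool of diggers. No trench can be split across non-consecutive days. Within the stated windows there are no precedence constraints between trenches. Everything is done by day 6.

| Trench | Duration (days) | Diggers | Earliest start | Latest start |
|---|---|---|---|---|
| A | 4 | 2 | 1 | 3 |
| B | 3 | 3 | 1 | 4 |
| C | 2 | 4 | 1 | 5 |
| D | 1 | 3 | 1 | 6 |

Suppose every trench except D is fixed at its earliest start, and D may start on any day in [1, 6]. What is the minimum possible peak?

9

D@1: d1:12  d2:9  d3:5  d4:2  d5:0  d6:0 → peak 12
D@2: d1:9  d2:12  d3:5  d4:2  d5:0  d6:0 → peak 12
D@3: d1:9  d2:9  d3:8  d4:2  d5:0  d6:0 → peak 9
D@4: d1:9  d2:9  d3:5  d4:5  d5:0  d6:0 → peak 9
D@5: d1:9  d2:9  d3:5  d4:2  d5:3  d6:0 → peak 9
D@6: d1:9  d2:9  d3:5  d4:2  d5:0  d6:3 → peak 9
Best is D@3, peak 9.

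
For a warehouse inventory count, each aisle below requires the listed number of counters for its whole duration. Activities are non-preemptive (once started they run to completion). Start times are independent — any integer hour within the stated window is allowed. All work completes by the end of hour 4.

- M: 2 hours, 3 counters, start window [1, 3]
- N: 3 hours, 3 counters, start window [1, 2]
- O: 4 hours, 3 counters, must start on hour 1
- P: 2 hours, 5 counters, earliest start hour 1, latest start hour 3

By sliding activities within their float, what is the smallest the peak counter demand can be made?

11

Early-start (M@1, N@1, O@1, P@1) gives peak 14: h1:14  h2:14  h3:6  h4:3.
Shift P→3.
Schedule M@1, N@1, O@1, P@3: h1:9  h2:9  h3:11  h4:8 — peak 11.
No arrangement of the 18 feasible schedules does better.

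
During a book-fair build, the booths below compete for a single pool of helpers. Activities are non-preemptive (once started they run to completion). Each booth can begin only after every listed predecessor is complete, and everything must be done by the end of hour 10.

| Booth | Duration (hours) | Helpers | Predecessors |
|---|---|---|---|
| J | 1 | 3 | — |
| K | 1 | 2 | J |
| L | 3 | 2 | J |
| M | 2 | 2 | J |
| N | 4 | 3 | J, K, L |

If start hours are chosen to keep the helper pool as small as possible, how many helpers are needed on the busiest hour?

4

Early-start (J@1, K@2, L@2, M@2, N@5) gives peak 6: h1:3  h2:6  h3:4  h4:2  h5:3  h6:3  h7:3  h8:3  h9:0  h10:0.
Shift M→3.
Schedule J@1, K@2, L@2, M@3, N@5: h1:3  h2:4  h3:4  h4:4  h5:3  h6:3  h7:3  h8:3  h9:0  h10:0 — peak 4.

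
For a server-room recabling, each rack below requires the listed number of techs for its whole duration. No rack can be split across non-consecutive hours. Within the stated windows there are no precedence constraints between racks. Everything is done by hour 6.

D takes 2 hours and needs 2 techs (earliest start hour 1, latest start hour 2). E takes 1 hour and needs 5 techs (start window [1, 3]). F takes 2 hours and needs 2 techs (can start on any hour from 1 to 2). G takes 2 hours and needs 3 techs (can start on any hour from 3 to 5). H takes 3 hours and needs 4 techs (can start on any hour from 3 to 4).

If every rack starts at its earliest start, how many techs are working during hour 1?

9

At early start, hour 1 has: D, E, F.
Demand: 2 + 5 + 2 = 9.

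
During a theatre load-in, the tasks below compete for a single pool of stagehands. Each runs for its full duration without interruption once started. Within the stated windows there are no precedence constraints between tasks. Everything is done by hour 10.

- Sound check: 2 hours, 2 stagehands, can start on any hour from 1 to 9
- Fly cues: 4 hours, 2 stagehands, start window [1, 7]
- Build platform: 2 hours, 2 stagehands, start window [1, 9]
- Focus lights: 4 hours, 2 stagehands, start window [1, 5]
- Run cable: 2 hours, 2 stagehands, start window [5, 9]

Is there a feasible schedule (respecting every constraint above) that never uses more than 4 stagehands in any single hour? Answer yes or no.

yes

Schedule Sound check@1, Fly cues@1, Build platform@3, Focus lights@5, Run cable@5: h1:4  h2:4  h3:4  h4:4  h5:4  h6:4  h7:2  h8:2  h9:0  h10:0 — peak 4 ≤ 4.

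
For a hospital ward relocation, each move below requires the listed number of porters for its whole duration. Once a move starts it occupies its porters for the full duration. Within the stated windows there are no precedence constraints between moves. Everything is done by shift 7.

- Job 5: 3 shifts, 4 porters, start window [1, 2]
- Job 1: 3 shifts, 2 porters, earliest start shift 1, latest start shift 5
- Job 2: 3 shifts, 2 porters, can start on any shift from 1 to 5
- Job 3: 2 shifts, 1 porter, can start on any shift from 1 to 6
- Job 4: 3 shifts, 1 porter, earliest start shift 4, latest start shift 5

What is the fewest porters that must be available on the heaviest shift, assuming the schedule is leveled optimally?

5

Early-start (Job 5@1, Job 1@1, Job 2@1, Job 3@1, Job 4@4) gives peak 9: s1:9  s2:9  s3:8  s4:1  s5:1  s6:1  s7:0.
Shift Job 1→4, Job 2→4.
Schedule Job 5@1, Job 1@4, Job 2@4, Job 3@1, Job 4@4: s1:5  s2:5  s3:4  s4:5  s5:5  s6:5  s7:0 — peak 5.
Total porter-shifts = 29 over 7 shifts ⇒ peak ≥ ⌈29/7⌉ = 5, so 5 is optimal.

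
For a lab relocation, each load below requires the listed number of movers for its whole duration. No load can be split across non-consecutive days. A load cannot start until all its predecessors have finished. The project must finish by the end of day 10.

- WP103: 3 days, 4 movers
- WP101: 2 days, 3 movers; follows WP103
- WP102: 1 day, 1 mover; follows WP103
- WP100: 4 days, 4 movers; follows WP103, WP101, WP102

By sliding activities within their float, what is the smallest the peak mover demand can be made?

4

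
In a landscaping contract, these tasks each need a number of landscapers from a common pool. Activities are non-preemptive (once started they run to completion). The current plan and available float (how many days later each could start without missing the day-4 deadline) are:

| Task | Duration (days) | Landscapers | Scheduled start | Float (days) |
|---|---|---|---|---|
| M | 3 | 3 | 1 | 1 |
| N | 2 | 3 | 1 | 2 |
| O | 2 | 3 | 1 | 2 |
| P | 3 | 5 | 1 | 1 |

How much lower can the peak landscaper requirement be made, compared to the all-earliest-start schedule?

3

Early-start peak: d1:14  d2:14  d3:8  d4:0 ⇒ 14.
Leveled (M@1, N@1, O@3, P@1): d1:11  d2:11  d3:11  d4:3 ⇒ 11.
Reduction 14 − 11 = 3.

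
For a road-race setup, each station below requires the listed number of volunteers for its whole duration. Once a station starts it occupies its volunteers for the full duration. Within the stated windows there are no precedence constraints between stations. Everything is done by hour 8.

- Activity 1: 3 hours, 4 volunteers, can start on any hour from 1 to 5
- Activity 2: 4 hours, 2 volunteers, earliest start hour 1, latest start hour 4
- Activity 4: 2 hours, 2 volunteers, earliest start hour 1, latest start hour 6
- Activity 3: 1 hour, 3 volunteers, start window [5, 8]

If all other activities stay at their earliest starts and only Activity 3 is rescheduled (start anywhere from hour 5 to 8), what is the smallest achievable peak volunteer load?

8

Activity 3@5: h1:8  h2:8  h3:6  h4:2  h5:3  h6:0  h7:0  h8:0 → peak 8
Activity 3@6: h1:8  h2:8  h3:6  h4:2  h5:0  h6:3  h7:0  h8:0 → peak 8
Activity 3@7: h1:8  h2:8  h3:6  h4:2  h5:0  h6:0  h7:3  h8:0 → peak 8
Activity 3@8: h1:8  h2:8  h3:6  h4:2  h5:0  h6:0  h7:0  h8:3 → peak 8
Best is Activity 3@5, peak 8.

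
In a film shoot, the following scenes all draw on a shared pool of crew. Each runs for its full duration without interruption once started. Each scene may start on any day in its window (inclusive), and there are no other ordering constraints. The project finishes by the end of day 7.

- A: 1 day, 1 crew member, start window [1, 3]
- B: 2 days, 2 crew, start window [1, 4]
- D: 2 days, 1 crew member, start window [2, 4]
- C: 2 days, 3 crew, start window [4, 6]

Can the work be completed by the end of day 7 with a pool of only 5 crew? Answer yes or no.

Schedule A@1, B@1, D@2, C@4: d1:3  d2:3  d3:1  d4:3  d5:3  d6:0  d7:0 — peak 3 ≤ 5.

yes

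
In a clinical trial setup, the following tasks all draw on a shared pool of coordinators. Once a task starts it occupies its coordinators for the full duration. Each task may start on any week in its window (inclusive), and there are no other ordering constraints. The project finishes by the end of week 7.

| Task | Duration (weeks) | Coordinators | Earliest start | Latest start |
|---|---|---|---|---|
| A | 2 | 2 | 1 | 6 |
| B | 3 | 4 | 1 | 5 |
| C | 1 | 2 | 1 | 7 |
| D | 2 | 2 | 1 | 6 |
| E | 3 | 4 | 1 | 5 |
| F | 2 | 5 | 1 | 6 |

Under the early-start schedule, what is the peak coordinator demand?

19

Early-start schedule: A@1, B@1, C@1, D@1, E@1, F@1.
Load per week: week 1: 19, week 2: 17, week 3: 8, week 4: 0, week 5: 0, week 6: 0, week 7: 0.
Peak is 19.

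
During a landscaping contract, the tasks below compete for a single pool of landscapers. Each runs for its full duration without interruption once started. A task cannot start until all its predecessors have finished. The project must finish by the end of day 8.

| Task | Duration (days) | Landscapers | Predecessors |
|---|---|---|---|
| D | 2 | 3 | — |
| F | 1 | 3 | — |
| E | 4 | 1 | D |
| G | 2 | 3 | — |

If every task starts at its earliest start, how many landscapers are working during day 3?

At early start, day 3 has: E.
Demand: 1 = 1.

1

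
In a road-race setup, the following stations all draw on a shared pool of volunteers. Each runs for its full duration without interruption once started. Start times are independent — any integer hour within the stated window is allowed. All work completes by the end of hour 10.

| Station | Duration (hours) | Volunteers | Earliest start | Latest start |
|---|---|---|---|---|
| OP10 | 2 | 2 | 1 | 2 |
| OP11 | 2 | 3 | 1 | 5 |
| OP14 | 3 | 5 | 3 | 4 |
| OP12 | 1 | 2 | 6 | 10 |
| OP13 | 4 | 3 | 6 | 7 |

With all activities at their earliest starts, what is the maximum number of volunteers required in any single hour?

Early-start schedule: OP10@1, OP11@1, OP14@3, OP12@6, OP13@6.
Load per hour: hour 1: 5, hour 2: 5, hour 3: 5, hour 4: 5, hour 5: 5, hour 6: 5, hour 7: 3, hour 8: 3, hour 9: 3, hour 10: 0.
Peak is 5.

5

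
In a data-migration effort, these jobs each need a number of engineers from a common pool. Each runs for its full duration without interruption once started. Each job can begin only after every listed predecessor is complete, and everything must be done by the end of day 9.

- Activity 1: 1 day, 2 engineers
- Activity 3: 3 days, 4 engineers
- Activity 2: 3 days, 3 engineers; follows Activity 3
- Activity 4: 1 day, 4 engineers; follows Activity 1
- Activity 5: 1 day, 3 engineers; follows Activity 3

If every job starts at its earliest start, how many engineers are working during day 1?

At early start, day 1 has: Activity 1, Activity 3.
Demand: 2 + 4 = 6.

6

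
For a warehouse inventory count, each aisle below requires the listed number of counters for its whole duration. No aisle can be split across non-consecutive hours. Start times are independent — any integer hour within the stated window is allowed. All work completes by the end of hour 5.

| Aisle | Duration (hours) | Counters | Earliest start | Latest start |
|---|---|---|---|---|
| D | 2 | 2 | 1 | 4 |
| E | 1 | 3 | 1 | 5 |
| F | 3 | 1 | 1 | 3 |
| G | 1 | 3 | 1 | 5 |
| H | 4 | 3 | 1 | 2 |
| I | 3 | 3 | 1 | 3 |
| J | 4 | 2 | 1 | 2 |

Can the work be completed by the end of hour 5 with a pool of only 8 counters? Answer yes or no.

no

Total counter-hours = 42; over 5 hours the average is 42/5 > 8, so some hour must exceed 8.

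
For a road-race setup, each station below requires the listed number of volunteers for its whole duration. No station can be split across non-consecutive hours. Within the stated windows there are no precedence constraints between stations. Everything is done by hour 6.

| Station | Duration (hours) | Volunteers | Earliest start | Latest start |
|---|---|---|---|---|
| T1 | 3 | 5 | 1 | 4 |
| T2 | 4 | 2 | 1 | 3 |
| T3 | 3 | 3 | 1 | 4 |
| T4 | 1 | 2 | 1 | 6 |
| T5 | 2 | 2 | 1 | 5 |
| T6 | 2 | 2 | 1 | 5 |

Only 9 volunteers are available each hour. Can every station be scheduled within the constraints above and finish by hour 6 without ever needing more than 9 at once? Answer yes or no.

Schedule T1@1, T2@1, T3@4, T4@4, T5@5, T6@5: h1:7  h2:7  h3:7  h4:7  h5:7  h6:7 — peak 7 ≤ 9.

yes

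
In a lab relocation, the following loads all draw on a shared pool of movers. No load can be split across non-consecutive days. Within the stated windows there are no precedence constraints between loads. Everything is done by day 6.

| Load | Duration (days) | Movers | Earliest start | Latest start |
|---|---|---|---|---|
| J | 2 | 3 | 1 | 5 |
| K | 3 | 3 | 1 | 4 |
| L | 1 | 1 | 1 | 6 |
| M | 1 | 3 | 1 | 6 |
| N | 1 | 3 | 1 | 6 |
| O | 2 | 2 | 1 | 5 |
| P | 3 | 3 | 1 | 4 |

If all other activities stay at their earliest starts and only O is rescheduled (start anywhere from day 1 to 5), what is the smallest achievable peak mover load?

O@1: d1:18  d2:11  d3:6  d4:0  d5:0  d6:0 → peak 18
O@2: d1:16  d2:11  d3:8  d4:0  d5:0  d6:0 → peak 16
O@3: d1:16  d2:9  d3:8  d4:2  d5:0  d6:0 → peak 16
O@4: d1:16  d2:9  d3:6  d4:2  d5:2  d6:0 → peak 16
O@5: d1:16  d2:9  d3:6  d4:0  d5:2  d6:2 → peak 16
Best is O@2, peak 16.

16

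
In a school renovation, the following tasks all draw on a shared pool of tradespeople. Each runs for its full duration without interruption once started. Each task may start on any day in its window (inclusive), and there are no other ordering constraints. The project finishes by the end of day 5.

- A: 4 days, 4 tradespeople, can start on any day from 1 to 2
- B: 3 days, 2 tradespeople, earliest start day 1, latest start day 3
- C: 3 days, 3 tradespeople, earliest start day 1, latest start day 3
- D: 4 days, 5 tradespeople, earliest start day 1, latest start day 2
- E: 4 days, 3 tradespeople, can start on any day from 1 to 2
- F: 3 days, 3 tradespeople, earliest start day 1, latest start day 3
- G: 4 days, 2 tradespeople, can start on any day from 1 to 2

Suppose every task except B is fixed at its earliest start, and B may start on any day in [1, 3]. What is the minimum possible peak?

B@1: d1:22  d2:22  d3:22  d4:14  d5:0 → peak 22
B@2: d1:20  d2:22  d3:22  d4:16  d5:0 → peak 22
B@3: d1:20  d2:20  d3:22  d4:16  d5:2 → peak 22
Best is B@1, peak 22.

22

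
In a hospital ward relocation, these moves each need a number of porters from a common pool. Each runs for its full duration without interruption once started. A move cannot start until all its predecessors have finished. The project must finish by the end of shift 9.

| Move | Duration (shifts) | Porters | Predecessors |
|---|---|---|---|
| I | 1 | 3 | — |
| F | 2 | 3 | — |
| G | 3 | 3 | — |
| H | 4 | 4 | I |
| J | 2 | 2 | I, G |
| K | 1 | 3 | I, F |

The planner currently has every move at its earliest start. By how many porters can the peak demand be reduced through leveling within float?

4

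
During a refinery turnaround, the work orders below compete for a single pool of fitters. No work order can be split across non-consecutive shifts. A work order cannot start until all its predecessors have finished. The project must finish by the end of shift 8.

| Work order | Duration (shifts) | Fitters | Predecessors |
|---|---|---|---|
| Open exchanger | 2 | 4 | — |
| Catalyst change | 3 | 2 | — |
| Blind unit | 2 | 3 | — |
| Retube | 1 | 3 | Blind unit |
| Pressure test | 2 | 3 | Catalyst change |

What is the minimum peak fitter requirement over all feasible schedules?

5

Early-start (Open exchanger@1, Catalyst change@1, Blind unit@1, Retube@3, Pressure test@4) gives peak 9: s1:9  s2:9  s3:5  s4:3  s5:3  s6:0  s7:0  s8:0.
Shift Catalyst change→3, Blind unit→3, Retube→5, Pressure test→6.
Schedule Open exchanger@1, Catalyst change@3, Blind unit@3, Retube@5, Pressure test@6: s1:4  s2:4  s3:5  s4:5  s5:5  s6:3  s7:3  s8:0 — peak 5.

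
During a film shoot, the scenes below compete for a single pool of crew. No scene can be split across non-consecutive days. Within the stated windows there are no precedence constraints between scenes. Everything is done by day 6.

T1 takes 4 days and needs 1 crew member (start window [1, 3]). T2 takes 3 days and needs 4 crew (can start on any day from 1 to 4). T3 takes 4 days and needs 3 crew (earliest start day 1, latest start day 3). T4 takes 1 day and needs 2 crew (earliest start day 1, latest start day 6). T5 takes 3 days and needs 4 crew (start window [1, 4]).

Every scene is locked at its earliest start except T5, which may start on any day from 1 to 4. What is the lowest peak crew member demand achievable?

10

T5@1: d1:14  d2:12  d3:12  d4:4  d5:0  d6:0 → peak 14
T5@2: d1:10  d2:12  d3:12  d4:8  d5:0  d6:0 → peak 12
T5@3: d1:10  d2:8  d3:12  d4:8  d5:4  d6:0 → peak 12
T5@4: d1:10  d2:8  d3:8  d4:8  d5:4  d6:4 → peak 10
Best is T5@4, peak 10.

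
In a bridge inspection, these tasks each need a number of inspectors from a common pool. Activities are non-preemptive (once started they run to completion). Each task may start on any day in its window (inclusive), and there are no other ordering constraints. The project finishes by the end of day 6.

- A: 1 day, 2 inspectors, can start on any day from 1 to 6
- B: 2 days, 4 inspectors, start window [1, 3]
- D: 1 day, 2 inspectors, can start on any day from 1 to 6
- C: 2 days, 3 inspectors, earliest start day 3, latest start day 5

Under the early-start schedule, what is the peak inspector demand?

8

Early-start schedule: A@1, B@1, D@1, C@3.
Load per day: day 1: 8, day 2: 4, day 3: 3, day 4: 3, day 5: 0, day 6: 0.
Peak is 8.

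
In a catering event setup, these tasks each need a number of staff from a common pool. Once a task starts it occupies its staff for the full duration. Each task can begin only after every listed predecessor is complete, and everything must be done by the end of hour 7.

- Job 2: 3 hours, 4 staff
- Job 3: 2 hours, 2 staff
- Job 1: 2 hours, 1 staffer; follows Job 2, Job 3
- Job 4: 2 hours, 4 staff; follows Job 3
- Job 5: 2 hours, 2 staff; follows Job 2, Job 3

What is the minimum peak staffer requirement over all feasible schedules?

6

Early-start (Job 2@1, Job 3@1, Job 1@4, Job 4@3, Job 5@4) gives peak 8: h1:6  h2:6  h3:8  h4:7  h5:3  h6:0  h7:0.
Shift Job 4→4, Job 5→6.
Schedule Job 2@1, Job 3@1, Job 1@4, Job 4@4, Job 5@6: h1:6  h2:6  h3:4  h4:5  h5:5  h6:2  h7:2 — peak 6.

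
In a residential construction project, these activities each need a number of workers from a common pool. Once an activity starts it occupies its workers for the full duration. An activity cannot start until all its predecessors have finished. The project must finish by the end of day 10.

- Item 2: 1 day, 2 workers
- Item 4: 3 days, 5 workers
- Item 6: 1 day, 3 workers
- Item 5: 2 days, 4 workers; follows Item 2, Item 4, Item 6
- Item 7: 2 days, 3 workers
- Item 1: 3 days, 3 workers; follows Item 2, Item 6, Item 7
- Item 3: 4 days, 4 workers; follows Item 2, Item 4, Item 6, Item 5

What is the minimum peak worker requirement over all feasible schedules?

7

Early-start (Item 2@1, Item 4@1, Item 6@1, Item 5@4, Item 7@1, Item 1@3, Item 3@6) gives peak 13: d1:13  d2:8  d3:8  d4:7  d5:7  d6:4  d7:4  d8:4  d9:4  d10:0.
Shift Item 6→4, Item 5→5, Item 7→4, Item 1→6, Item 3→7.
Schedule Item 2@1, Item 4@1, Item 6@4, Item 5@5, Item 7@4, Item 1@6, Item 3@7: d1:7  d2:5  d3:5  d4:6  d5:7  d6:7  d7:7  d8:7  d9:4  d10:4 — peak 7.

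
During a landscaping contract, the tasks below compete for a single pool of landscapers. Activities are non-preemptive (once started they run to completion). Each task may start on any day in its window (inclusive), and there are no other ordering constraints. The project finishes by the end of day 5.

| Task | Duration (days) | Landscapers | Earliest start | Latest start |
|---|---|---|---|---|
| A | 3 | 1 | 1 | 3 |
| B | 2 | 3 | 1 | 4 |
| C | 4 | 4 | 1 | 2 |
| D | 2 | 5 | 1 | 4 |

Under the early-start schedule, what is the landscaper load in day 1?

At early start, day 1 has: A, B, C, D.
Demand: 1 + 3 + 4 + 5 = 13.

13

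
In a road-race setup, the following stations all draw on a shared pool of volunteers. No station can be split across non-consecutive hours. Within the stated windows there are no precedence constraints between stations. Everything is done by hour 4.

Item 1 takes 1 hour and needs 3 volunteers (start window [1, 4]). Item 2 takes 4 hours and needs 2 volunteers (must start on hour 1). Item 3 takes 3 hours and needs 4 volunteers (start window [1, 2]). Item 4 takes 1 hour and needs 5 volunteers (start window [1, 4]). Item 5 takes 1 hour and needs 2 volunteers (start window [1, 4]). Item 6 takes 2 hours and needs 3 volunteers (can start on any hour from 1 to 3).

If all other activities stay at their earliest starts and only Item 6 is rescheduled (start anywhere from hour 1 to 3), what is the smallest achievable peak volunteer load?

Item 6@1: h1:19  h2:9  h3:6  h4:2 → peak 19
Item 6@2: h1:16  h2:9  h3:9  h4:2 → peak 16
Item 6@3: h1:16  h2:6  h3:9  h4:5 → peak 16
Best is Item 6@2, peak 16.

16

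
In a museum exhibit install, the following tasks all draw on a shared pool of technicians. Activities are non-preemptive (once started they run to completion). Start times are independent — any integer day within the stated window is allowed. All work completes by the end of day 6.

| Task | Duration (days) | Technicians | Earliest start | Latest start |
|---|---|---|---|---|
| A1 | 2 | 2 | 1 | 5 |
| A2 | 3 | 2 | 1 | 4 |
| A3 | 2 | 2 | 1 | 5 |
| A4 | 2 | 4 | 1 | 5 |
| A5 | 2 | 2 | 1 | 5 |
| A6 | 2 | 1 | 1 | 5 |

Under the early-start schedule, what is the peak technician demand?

13

Early-start schedule: A1@1, A2@1, A3@1, A4@1, A5@1, A6@1.
Load per day: day 1: 13, day 2: 13, day 3: 2, day 4: 0, day 5: 0, day 6: 0.
Peak is 13.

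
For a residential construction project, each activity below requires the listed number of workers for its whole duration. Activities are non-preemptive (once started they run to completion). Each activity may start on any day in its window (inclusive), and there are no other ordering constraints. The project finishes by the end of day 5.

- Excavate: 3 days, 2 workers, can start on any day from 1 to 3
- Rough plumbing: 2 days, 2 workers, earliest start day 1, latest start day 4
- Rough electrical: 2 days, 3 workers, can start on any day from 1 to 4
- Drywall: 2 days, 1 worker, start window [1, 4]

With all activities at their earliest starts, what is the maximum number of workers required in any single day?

8

Early-start schedule: Excavate@1, Rough plumbing@1, Rough electrical@1, Drywall@1.
Load per day: day 1: 8, day 2: 8, day 3: 2, day 4: 0, day 5: 0.
Peak is 8.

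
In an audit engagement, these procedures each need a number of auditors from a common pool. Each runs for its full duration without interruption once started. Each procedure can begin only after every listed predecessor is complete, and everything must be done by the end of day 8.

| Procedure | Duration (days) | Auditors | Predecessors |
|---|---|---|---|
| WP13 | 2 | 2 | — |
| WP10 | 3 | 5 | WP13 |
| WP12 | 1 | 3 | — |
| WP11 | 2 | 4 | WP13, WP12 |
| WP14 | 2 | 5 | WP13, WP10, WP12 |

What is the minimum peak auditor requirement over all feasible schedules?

Schedule WP13@1, WP10@3, WP12@1, WP11@3, WP14@6: d1:5  d2:2  d3:9  d4:9  d5:5  d6:5  d7:5  d8:0 — peak 9.

9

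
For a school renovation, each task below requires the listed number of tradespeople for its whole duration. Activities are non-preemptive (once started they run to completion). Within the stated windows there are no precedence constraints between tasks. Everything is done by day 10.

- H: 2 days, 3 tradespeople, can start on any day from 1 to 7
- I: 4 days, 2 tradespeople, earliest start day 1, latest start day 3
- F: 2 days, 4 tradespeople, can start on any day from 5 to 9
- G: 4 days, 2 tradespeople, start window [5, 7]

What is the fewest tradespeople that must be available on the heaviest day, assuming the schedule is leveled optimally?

4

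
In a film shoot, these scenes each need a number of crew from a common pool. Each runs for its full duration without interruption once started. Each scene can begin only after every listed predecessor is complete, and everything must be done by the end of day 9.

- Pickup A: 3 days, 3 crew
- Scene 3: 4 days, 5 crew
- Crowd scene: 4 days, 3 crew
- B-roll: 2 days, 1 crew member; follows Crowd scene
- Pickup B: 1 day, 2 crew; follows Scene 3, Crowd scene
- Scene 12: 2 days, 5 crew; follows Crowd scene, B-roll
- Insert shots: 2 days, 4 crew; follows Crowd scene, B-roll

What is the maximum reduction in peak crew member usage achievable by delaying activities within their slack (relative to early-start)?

Early-start peak: d1:11  d2:11  d3:11  d4:8  d5:3  d6:1  d7:9  d8:9  d9:0 ⇒ 11.
Leveled (Pickup A@1, Scene 3@4, Crowd scene@1, B-roll@5, Pickup B@9, Scene 12@8, Insert shots@7): d1:6  d2:6  d3:6  d4:8  d5:6  d6:6  d7:9  d8:9  d9:7 ⇒ 9.
Reduction 11 − 9 = 2.

2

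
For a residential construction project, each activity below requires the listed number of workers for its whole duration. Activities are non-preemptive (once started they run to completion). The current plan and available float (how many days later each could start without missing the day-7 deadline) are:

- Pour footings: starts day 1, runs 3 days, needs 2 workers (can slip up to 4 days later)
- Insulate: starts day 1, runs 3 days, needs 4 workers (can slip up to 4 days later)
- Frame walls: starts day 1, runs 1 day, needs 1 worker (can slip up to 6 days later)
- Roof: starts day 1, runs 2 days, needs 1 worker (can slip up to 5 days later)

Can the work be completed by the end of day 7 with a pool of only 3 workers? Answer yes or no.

no

The minimum achievable peak is 4; 3 < 4, so no feasible schedule stays within the cap.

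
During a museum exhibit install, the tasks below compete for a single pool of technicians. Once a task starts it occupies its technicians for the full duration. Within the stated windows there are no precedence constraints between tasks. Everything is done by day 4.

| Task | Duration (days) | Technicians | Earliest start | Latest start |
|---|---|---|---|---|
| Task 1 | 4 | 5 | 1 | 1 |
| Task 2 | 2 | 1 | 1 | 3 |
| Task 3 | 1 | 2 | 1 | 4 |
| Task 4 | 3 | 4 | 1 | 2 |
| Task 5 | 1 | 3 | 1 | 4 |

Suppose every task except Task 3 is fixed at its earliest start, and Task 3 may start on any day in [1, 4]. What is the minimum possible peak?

Task 3@1: d1:15  d2:10  d3:9  d4:5 → peak 15
Task 3@2: d1:13  d2:12  d3:9  d4:5 → peak 13
Task 3@3: d1:13  d2:10  d3:11  d4:5 → peak 13
Task 3@4: d1:13  d2:10  d3:9  d4:7 → peak 13
Best is Task 3@2, peak 13.

13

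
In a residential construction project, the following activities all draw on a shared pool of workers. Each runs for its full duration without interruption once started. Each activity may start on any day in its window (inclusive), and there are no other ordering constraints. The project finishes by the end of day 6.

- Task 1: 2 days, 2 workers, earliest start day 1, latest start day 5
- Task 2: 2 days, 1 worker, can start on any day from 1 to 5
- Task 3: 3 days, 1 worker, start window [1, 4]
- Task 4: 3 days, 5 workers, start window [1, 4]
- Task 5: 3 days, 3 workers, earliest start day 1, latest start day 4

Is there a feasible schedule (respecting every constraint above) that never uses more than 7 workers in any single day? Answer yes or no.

yes

Schedule Task 1@1, Task 2@1, Task 3@3, Task 4@4, Task 5@1: d1:6  d2:6  d3:4  d4:6  d5:6  d6:5 — peak 6 ≤ 7.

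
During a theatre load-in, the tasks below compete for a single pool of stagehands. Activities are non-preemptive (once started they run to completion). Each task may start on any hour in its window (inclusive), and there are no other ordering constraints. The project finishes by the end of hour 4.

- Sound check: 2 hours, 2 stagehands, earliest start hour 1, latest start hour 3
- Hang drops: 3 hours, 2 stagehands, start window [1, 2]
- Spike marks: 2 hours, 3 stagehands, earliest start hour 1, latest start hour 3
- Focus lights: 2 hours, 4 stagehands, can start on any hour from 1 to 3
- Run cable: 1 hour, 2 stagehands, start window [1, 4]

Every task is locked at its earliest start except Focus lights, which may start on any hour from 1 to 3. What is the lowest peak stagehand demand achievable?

Focus lights@1: h1:13  h2:11  h3:2  h4:0 → peak 13
Focus lights@2: h1:9  h2:11  h3:6  h4:0 → peak 11
Focus lights@3: h1:9  h2:7  h3:6  h4:4 → peak 9
Best is Focus lights@3, peak 9.

9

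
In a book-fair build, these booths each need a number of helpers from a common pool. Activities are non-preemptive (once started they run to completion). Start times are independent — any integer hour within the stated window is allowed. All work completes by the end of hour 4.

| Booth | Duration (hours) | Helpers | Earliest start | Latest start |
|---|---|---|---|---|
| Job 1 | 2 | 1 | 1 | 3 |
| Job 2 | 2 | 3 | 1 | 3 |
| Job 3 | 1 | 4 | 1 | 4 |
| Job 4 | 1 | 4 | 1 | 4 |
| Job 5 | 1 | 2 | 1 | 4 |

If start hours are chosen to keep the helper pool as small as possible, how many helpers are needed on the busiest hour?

5

Early-start (Job 1@1, Job 2@1, Job 3@1, Job 4@1, Job 5@1) gives peak 14: h1:14  h2:4  h3:0  h4:0.
Shift Job 2→2, Job 4→4, Job 5→3.
Schedule Job 1@1, Job 2@2, Job 3@1, Job 4@4, Job 5@3: h1:5  h2:4  h3:5  h4:4 — peak 5.
Total helper-hours = 18 over 4 hours ⇒ peak ≥ ⌈18/4⌉ = 5, so 5 is optimal.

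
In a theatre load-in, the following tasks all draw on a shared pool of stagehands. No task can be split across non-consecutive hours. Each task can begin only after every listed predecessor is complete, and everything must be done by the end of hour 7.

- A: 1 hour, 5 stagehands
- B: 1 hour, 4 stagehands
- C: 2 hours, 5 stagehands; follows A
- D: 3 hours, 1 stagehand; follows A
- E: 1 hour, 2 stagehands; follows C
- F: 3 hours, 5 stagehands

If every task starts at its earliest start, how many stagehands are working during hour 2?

11

At early start, hour 2 has: C, D, F.
Demand: 5 + 1 + 5 = 11.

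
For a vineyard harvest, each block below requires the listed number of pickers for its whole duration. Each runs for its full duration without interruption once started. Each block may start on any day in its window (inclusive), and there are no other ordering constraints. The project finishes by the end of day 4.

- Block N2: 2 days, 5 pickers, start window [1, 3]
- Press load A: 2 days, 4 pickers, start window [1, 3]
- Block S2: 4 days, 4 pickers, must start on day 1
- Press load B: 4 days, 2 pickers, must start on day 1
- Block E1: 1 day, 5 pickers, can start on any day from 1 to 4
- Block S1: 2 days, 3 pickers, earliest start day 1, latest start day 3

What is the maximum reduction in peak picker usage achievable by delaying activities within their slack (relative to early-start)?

8

Early-start peak: d1:23  d2:18  d3:6  d4:6 ⇒ 23.
Leveled (Block N2@1, Press load A@1, Block S2@1, Press load B@1, Block E1@3, Block S1@3): d1:15  d2:15  d3:14  d4:9 ⇒ 15.
Reduction 23 − 15 = 8.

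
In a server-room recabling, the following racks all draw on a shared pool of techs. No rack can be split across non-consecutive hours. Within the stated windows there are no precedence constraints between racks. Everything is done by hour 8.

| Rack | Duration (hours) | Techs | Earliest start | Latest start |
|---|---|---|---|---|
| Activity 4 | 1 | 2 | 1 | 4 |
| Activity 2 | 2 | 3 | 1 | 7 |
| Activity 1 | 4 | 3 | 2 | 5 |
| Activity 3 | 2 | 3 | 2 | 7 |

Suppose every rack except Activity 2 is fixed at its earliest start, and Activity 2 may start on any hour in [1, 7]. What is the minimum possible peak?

Activity 2@1: h1:5  h2:9  h3:6  h4:3  h5:3  h6:0  h7:0  h8:0 → peak 9
Activity 2@2: h1:2  h2:9  h3:9  h4:3  h5:3  h6:0  h7:0  h8:0 → peak 9
Activity 2@3: h1:2  h2:6  h3:9  h4:6  h5:3  h6:0  h7:0  h8:0 → peak 9
Activity 2@4: h1:2  h2:6  h3:6  h4:6  h5:6  h6:0  h7:0  h8:0 → peak 6
Activity 2@5: h1:2  h2:6  h3:6  h4:3  h5:6  h6:3  h7:0  h8:0 → peak 6
Activity 2@6: h1:2  h2:6  h3:6  h4:3  h5:3  h6:3  h7:3  h8:0 → peak 6
Activity 2@7: h1:2  h2:6  h3:6  h4:3  h5:3  h6:0  h7:3  h8:3 → peak 6
Best is Activity 2@4, peak 6.

6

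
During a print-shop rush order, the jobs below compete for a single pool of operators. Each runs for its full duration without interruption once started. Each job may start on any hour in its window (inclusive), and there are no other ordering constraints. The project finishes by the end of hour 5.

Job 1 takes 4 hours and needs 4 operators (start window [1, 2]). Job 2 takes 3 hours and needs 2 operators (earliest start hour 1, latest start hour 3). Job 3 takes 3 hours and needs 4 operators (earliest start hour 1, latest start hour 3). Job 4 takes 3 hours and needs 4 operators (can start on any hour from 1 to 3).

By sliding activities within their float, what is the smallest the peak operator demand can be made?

Schedule Job 1@1, Job 2@1, Job 3@1, Job 4@1: h1:14  h2:14  h3:14  h4:4  h5:0 — peak 14.

14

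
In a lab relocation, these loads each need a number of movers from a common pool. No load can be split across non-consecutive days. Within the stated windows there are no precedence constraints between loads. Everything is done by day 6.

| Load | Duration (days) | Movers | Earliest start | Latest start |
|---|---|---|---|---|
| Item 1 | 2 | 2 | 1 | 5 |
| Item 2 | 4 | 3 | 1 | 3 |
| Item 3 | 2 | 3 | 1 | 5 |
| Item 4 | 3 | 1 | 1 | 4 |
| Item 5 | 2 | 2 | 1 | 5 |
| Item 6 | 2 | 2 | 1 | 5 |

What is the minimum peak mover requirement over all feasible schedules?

6

Early-start (Item 1@1, Item 2@1, Item 3@1, Item 4@1, Item 5@1, Item 6@1) gives peak 13: d1:13  d2:13  d3:4  d4:3  d5:0  d6:0.
Shift Item 3→5, Item 5→3, Item 6→5.
Schedule Item 1@1, Item 2@1, Item 3@5, Item 4@1, Item 5@3, Item 6@5: d1:6  d2:6  d3:6  d4:5  d5:5  d6:5 — peak 6.
Total mover-days = 33 over 6 days ⇒ peak ≥ ⌈33/6⌉ = 6, so 6 is optimal.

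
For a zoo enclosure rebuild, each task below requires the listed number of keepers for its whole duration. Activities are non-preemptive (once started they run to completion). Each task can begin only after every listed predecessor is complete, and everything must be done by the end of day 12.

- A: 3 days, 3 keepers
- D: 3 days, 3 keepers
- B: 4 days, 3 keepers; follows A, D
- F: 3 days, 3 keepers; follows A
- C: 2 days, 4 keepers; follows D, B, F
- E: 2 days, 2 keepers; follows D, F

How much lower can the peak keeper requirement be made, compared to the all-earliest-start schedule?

0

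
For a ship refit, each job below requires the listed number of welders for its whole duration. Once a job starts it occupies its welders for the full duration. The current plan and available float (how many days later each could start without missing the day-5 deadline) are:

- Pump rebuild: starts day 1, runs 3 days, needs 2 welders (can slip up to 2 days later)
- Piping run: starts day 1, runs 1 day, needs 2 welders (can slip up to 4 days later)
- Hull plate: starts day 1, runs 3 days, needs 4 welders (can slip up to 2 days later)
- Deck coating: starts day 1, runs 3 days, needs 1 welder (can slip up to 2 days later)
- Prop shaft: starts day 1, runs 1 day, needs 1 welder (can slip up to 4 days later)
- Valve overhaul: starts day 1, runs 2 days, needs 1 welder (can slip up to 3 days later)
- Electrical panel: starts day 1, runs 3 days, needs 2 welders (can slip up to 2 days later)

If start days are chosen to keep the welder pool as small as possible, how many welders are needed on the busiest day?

9

Early-start (Pump rebuild@1, Piping run@1, Hull plate@1, Deck coating@1, Prop shaft@1, Valve overhaul@1, Electrical panel@1) gives peak 13: d1:13  d2:10  d3:9  d4:0  d5:0.
Shift Prop shaft→2, Valve overhaul→4, Electrical panel→3.
Schedule Pump rebuild@1, Piping run@1, Hull plate@1, Deck coating@1, Prop shaft@2, Valve overhaul@4, Electrical panel@3: d1:9  d2:8  d3:9  d4:3  d5:3 — peak 9.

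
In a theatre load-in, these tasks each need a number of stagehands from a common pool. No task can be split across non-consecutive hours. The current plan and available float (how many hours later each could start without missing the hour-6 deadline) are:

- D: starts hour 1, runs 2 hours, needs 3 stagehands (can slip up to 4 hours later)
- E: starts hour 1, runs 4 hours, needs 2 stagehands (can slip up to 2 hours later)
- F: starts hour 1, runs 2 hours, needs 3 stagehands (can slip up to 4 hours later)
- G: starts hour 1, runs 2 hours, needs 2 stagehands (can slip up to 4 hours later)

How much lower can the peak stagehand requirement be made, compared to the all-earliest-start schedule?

Early-start peak: h1:10  h2:10  h3:2  h4:2  h5:0  h6:0 ⇒ 10.
Leveled (D@1, E@1, F@3, G@5): h1:5  h2:5  h3:5  h4:5  h5:2  h6:2 ⇒ 5.
Reduction 10 − 5 = 5.

5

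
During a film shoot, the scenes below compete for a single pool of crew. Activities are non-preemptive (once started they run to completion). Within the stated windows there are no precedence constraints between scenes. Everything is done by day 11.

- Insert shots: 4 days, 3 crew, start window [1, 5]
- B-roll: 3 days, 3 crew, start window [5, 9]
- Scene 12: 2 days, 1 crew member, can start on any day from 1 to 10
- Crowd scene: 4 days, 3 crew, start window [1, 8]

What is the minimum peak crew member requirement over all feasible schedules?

4

Early-start (Insert shots@1, B-roll@5, Scene 12@1, Crowd scene@1) gives peak 7: d1:7  d2:7  d3:6  d4:6  d5:3  d6:3  d7:3  d8:0  d9:0  d10:0  d11:0.
Shift Crowd scene→8.
Schedule Insert shots@1, B-roll@5, Scene 12@1, Crowd scene@8: d1:4  d2:4  d3:3  d4:3  d5:3  d6:3  d7:3  d8:3  d9:3  d10:3  d11:3 — peak 4.
Total crew member-days = 35 over 11 days ⇒ peak ≥ ⌈35/11⌉ = 4, so 4 is optimal.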